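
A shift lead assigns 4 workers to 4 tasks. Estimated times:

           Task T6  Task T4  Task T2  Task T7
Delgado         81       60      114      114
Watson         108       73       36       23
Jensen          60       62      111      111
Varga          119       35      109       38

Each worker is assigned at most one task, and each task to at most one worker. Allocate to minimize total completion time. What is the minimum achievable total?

Treat this as an assignment problem: match each worker to one task.
Optimal: Delgado→Task T4 (60 min), Watson→Task T2 (36 min), Jensen→Task T6 (60 min), Varga→Task T7 (38 min) — total 60+36+60+38 = 194 min.
Row-greedy (each worker in turn takes its cheapest remaining task) gives 252 min, worse by 58.

Minimum total: 194 min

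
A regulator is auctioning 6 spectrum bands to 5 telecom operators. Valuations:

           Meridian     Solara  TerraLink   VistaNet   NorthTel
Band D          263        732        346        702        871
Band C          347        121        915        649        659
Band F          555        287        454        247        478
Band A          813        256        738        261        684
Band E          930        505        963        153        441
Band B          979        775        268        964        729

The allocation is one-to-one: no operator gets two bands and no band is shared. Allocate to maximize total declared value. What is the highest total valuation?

This is the linear assignment problem.
Optimal: Meridian→Band E ($930M), Solara→Band D ($732M), TerraLink→Band C ($915M), VistaNet→Band B ($964M), NorthTel→Band A ($684M) — total 930+732+915+964+684 = $4225M.
Max-entry greedy (repeatedly take the single best remaining cell) gives $3749M, worse by 476.
Next-best assignment: Meridian→Band A, Solara→Band D, TerraLink→Band E, VistaNet→Band B, NorthTel→Band C = $4131M.
No other one-to-one assignment exceeds $4225M.

Maximum total: $4225M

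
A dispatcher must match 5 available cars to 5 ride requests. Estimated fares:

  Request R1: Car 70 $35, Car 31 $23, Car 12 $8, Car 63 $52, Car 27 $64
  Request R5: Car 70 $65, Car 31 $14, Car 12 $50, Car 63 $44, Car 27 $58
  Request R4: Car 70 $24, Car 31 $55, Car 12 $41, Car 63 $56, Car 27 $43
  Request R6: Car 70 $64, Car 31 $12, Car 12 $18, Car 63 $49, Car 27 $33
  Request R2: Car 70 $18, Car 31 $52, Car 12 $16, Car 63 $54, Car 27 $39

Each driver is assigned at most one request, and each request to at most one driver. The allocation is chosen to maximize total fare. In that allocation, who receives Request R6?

Optimal: Car 70→Request R6 ($64), Car 31→Request R4 ($55), Car 12→Request R5 ($50), Car 63→Request R2 ($54), Car 27→Request R1 ($64) — total 64+55+50+54+64 = $287.
Row-greedy (each driver in turn takes its best remaining request) gives $256, worse by 31.
Next-best assignment: Car 70→Request R6, Car 31→Request R2, Car 12→Request R5, Car 63→Request R4, Car 27→Request R1 = $286.
Swapping Car 27↔Car 31 (Car 27→Request R4 $43, Car 31→Request R1 $23) loses 53.
Every other assignment is strictly worse.
Car 70's own top request is Request R5 ($65), but forcing Car 70→Request R5 and reassigning the rest optimally gives only $271 — worse by 16.

Car 70 receives Request R6.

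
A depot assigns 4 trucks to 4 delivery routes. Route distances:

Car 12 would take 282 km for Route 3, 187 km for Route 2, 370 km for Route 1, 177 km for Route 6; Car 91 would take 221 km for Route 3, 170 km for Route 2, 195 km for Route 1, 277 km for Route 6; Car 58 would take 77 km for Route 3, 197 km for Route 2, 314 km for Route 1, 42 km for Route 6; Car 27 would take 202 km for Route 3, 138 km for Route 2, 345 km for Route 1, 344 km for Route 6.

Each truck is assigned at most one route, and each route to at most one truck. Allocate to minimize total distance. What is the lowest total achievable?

Optimal: Car 12→Route 6 (177 km), Car 91→Route 1 (195 km), Car 58→Route 3 (77 km), Car 27→Route 2 (138 km) — total 177+195+77+138 = 587 km.
Min-entry greedy (repeatedly take the single cheapest remaining cell) gives 657 km, worse by 70.

Minimum total: 587 km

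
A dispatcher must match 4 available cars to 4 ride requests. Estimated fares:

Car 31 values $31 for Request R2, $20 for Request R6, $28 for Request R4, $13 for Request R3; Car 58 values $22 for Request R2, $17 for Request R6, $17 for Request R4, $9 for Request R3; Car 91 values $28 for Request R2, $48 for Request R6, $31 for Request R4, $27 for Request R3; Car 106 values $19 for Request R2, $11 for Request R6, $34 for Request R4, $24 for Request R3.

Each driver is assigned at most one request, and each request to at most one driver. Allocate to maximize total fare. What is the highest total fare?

Max total: $122

Optimal: Car 31→Request R2 ($31), Car 58→Request R3 ($9), Car 91→Request R6 ($48), Car 106→Request R4 ($34) — total 31+9+48+34 = $122.
Row-greedy (each driver in turn takes its best remaining request) gives $103, worse by 19.
Checked against all permutations: $122 is optimal.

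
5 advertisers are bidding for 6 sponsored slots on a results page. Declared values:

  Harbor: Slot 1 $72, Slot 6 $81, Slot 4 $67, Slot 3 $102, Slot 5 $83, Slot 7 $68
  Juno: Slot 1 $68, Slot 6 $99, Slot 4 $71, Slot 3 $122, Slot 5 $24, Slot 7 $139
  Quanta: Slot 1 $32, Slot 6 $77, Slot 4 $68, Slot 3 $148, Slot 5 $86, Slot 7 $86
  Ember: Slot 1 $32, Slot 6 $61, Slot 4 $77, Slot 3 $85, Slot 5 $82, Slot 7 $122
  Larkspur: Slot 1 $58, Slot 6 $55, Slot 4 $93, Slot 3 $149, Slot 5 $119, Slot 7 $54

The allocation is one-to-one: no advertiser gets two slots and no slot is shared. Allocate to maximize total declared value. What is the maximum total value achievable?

Maximum total: $564

This is a one-to-one assignment (maximum-weight bipartite matching).
Optimal: Harbor→Slot 6 ($81), Juno→Slot 7 ($139), Quanta→Slot 3 ($148), Ember→Slot 4 ($77), Larkspur→Slot 5 ($119) — total 81+139+148+77+119 = $564.
Row-greedy (each advertiser in turn takes its best remaining slot) gives $462, worse by 102.
Next-best assignment: Harbor→Slot 1, Juno→Slot 6, Quanta→Slot 3, Ember→Slot 7, Larkspur→Slot 5 = $560.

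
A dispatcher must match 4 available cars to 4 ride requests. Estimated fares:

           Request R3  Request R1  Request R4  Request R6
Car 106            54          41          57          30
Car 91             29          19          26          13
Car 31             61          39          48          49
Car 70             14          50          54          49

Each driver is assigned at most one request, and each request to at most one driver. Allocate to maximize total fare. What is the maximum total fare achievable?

Maximum total: $186

Optimal: Car 106→Request R4 ($57), Car 91→Request R1 ($19), Car 31→Request R3 ($61), Car 70→Request R6 ($49) — total 57+19+61+49 = $186.
Row-greedy (each driver in turn takes its best remaining request) gives $185, worse by 1.
Swapping Car 31↔Car 70 (Car 31→Request R6 $49, Car 70→Request R3 $14) loses 47.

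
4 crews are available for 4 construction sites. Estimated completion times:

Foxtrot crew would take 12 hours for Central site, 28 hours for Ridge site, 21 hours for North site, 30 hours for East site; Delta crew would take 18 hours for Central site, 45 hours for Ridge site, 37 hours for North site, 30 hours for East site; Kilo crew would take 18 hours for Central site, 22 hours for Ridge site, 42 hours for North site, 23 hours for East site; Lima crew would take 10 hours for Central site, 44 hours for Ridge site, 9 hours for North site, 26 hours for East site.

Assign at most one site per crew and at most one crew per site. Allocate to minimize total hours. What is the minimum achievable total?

Min total: 73 hours

Optimal: Foxtrot crew→Central site (12 hours), Delta crew→East site (30 hours), Kilo crew→Ridge site (22 hours), Lima crew→North site (9 hours) — total 12+30+22+9 = 73 hours.
Column-greedy (each site in turn goes to its cheapest remaining crew) gives 83 hours, worse by 10.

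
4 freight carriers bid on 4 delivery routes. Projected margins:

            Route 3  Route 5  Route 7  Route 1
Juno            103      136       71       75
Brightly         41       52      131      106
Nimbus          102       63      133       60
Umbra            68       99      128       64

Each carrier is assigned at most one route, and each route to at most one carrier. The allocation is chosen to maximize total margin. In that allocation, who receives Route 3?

This is the linear assignment problem.
Optimal: Juno→Route 5 ($136k), Brightly→Route 1 ($106k), Nimbus→Route 3 ($102k), Umbra→Route 7 ($128k) — total 136+106+102+128 = $472k.
Row-greedy (each carrier in turn takes its best remaining route) gives $433k, worse by 39.
Nimbus's own top route is Route 7 ($133k), but forcing Nimbus→Route 7 and reassigning the rest optimally gives only $443k — worse by 29.

Nimbus receives Route 3.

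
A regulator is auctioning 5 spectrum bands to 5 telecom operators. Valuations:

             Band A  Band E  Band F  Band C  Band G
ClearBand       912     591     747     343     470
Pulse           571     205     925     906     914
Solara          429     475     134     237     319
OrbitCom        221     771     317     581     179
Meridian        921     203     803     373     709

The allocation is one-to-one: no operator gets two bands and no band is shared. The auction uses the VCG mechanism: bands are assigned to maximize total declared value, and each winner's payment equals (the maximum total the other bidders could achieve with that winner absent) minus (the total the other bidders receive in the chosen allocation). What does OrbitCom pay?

Efficient allocation: ClearBand→Band A ($912M), Pulse→Band C ($906M), Solara→Band G ($319M), OrbitCom→Band E ($771M), Meridian→Band F ($803M); total welfare W = $3711M.
OrbitCom receives Band E at value $771M, so the others get W − 771 = $2940M.
Without OrbitCom: best allocation of the remaining 4 bidders over all 5 bands is ClearBand→Band A ($912M), Pulse→Band G ($914M), Solara→Band E ($475M), Meridian→Band F ($803M), total $3104M.
VCG payment = (others' best without OrbitCom) − (others' welfare with OrbitCom) = 3104 − 2940 = $164M.

OrbitCom pays $164M.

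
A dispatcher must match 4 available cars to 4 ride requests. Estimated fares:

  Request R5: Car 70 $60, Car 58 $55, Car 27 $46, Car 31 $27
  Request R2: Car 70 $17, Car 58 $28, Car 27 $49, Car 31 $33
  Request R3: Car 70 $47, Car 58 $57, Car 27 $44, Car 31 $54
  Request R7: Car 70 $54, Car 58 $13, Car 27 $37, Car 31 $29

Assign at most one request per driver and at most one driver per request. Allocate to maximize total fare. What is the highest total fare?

Maximum total: $212

This is a one-to-one assignment (maximum-weight bipartite matching).
Optimal: Car 70→Request R7 ($54), Car 58→Request R5 ($55), Car 27→Request R2 ($49), Car 31→Request R3 ($54) — total 54+55+49+54 = $212.
No other one-to-one assignment exceeds $212.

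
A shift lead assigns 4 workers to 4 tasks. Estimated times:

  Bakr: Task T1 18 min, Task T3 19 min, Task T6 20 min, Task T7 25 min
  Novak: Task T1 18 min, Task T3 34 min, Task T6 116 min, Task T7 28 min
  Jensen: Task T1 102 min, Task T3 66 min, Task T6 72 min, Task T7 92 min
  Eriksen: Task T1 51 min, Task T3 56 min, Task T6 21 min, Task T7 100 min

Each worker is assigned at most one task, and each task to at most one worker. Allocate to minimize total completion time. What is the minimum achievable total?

Min total: 130 min

This is the linear assignment problem.
Optimal: Bakr→Task T7 (25 min), Novak→Task T1 (18 min), Jensen→Task T3 (66 min), Eriksen→Task T6 (21 min) — total 25+18+66+21 = 130 min.
Min-entry greedy (repeatedly take the single cheapest remaining cell) gives 133 min, worse by 3.
Swapping Bakr↔Jensen (Bakr→Task T3 19 min, Jensen→Task T7 92 min) adds 20.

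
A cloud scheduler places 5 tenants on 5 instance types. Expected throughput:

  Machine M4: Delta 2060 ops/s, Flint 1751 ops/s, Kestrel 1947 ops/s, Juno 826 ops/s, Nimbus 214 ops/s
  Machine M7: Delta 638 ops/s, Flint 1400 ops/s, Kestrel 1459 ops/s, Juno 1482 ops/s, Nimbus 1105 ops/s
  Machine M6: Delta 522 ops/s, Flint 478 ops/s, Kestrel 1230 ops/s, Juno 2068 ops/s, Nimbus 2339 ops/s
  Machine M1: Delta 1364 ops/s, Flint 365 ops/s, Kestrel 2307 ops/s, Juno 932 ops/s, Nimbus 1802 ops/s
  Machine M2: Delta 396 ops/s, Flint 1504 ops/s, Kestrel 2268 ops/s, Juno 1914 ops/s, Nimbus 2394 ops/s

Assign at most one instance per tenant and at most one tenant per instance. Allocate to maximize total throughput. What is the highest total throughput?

Maximum total: 10229 ops/s

Treat this as an assignment problem: match each tenant to one instance.
Optimal: Delta→Machine M4 (2060 ops/s), Flint→Machine M7 (1400 ops/s), Kestrel→Machine M1 (2307 ops/s), Juno→Machine M6 (2068 ops/s), Nimbus→Machine M2 (2394 ops/s) — total 2060+1400+2307+2068+2394 = 10229 ops/s.
Next-best assignment: Delta→Machine M4, Flint→Machine M7, Kestrel→Machine M1, Juno→Machine M2, Nimbus→Machine M6 = 10020 ops/s.
Swapping Kestrel↔Nimbus (Kestrel→Machine M2 2268 ops/s, Nimbus→Machine M1 1802 ops/s) loses 631.
No other one-to-one assignment exceeds 10229 ops/s.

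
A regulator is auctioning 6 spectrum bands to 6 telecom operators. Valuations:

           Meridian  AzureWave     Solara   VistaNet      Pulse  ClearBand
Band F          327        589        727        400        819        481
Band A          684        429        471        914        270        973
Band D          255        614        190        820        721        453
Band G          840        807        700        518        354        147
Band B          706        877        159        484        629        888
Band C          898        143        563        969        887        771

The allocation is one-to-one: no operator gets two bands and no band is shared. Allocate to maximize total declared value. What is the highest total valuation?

Max total: $5124M

This is a one-to-one assignment (maximum-weight bipartite matching).
Optimal: Meridian→Band G ($840M), AzureWave→Band B ($877M), Solara→Band F ($727M), VistaNet→Band D ($820M), Pulse→Band C ($887M), ClearBand→Band A ($973M) — total 840+877+727+820+887+973 = $5124M.
Column-greedy (each band in turn goes to its best remaining operator) gives $4892M, worse by 232.
Next-best assignment: Meridian→Band G, AzureWave→Band B, Solara→Band F, VistaNet→Band C, Pulse→Band D, ClearBand→Band A = $5107M.
Checked against all permutations: $5124M is optimal.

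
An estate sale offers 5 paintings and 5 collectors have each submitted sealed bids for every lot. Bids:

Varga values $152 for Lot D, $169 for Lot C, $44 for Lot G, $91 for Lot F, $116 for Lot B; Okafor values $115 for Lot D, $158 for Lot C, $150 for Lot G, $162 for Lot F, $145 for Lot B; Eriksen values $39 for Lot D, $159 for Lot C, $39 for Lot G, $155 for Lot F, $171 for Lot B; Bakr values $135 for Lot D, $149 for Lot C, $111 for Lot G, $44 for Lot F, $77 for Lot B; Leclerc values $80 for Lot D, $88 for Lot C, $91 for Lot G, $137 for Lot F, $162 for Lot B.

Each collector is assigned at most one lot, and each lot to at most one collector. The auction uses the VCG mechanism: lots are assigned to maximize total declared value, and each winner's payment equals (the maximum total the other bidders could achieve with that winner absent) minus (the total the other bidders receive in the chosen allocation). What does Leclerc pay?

Efficient allocation: Varga→Lot C ($169), Okafor→Lot G ($150), Eriksen→Lot F ($155), Bakr→Lot D ($135), Leclerc→Lot B ($162); total welfare W = $771.
Leclerc receives Lot B at value $162, so the others get W − 162 = $609.
Without Leclerc: best allocation of the remaining 4 bidders over all 5 lots is Varga→Lot C ($169), Okafor→Lot F ($162), Eriksen→Lot B ($171), Bakr→Lot D ($135), total $637.
VCG payment = (others' best without Leclerc) − (others' welfare with Leclerc) = 637 − 609 = $28.

Leclerc pays $28.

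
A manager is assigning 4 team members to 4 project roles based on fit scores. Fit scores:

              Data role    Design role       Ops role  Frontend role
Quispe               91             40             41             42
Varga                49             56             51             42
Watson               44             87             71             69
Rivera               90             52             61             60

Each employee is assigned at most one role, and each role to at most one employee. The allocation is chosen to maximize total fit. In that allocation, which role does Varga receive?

Optimal: Quispe→Data role (91 pts), Varga→Ops role (51 pts), Watson→Design role (87 pts), Rivera→Frontend role (60 pts) — total 91+51+87+60 = 289 pts.
Max-entry greedy (repeatedly take the single best remaining cell) gives 281 pts, worse by 8.
Next-best assignment: Quispe→Data role, Varga→Frontend role, Watson→Design role, Rivera→Ops role = 281 pts.
Checked against all permutations: 289 pts is optimal.
Varga's own top role is Design role (56 pts), but forcing Varga→Design role and reassigning the rest optimally gives only 278 pts — worse by 11.

Varga receives Ops role.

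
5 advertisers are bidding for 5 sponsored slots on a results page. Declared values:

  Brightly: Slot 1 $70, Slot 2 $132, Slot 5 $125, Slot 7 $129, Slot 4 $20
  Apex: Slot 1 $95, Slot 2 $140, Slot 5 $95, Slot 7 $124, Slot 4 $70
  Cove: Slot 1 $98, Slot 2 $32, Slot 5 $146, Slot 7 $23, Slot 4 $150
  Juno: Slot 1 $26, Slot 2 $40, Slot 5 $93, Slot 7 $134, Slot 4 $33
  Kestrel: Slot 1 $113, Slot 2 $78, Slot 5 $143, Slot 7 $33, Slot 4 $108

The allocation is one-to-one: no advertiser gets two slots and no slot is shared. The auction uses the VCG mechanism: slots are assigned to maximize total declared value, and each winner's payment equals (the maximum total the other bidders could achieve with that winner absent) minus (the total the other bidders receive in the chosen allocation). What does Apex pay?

Apex pays $37.

Efficient allocation: Brightly→Slot 5 ($125), Apex→Slot 2 ($140), Cove→Slot 4 ($150), Juno→Slot 7 ($134), Kestrel→Slot 1 ($113); total welfare W = $662.
Apex receives Slot 2 at value $140, so the others get W − 140 = $522.
Without Apex: best allocation of the remaining 4 bidders over all 5 slots is Brightly→Slot 2 ($132), Cove→Slot 4 ($150), Juno→Slot 7 ($134), Kestrel→Slot 5 ($143), total $559.
VCG payment = (others' best without Apex) − (others' welfare with Apex) = 559 − 522 = $37.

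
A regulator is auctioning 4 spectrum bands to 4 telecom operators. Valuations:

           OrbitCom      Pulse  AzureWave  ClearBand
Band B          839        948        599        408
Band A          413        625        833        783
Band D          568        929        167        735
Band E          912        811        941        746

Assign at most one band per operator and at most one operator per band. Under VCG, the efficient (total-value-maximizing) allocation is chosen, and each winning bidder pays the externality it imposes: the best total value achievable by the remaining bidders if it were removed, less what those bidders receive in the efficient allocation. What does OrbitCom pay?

OrbitCom pays $19M.

Efficient allocation: OrbitCom→Band B ($839M), Pulse→Band D ($929M), AzureWave→Band E ($941M), ClearBand→Band A ($783M); total welfare W = $3492M.
OrbitCom receives Band B at value $839M, so the others get W − 839 = $2653M.
Without OrbitCom: best allocation of the remaining 3 bidders over all 4 bands is Pulse→Band B ($948M), AzureWave→Band E ($941M), ClearBand→Band A ($783M), total $2672M.
VCG payment = (others' best without OrbitCom) − (others' welfare with OrbitCom) = 2672 − 2653 = $19M.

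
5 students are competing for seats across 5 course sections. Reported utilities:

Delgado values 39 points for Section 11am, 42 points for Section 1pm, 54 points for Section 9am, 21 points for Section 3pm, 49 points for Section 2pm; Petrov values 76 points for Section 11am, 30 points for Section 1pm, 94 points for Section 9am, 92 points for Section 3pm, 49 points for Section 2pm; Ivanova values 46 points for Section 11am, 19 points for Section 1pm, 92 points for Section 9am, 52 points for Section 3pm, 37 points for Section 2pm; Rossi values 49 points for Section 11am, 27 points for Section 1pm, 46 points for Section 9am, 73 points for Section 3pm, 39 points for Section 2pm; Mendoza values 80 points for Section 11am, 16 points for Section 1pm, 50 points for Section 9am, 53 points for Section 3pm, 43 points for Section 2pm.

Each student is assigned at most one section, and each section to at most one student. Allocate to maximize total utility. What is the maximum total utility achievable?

Max total: 345 points

This is a one-to-one assignment (maximum-weight bipartite matching).
Optimal: Delgado→Section 1pm (42 points), Petrov→Section 3pm (92 points), Ivanova→Section 9am (92 points), Rossi→Section 2pm (39 points), Mendoza→Section 11am (80 points) — total 42+92+92+39+80 = 345 points.
No other one-to-one assignment exceeds 345 points.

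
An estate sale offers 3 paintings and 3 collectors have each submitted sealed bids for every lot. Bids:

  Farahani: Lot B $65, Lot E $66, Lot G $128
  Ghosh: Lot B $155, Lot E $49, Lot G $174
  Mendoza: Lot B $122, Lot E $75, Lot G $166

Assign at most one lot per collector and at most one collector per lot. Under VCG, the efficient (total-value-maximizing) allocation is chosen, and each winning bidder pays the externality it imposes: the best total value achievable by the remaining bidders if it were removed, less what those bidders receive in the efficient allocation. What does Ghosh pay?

Ghosh pays $18.

Efficient allocation: Farahani→Lot E ($66), Ghosh→Lot B ($155), Mendoza→Lot G ($166); total welfare W = $387.
Ghosh receives Lot B at value $155, so the others get W − 155 = $232.
Without Ghosh: best allocation of the remaining 2 bidders over all 3 lots is Farahani→Lot G ($128), Mendoza→Lot B ($122), total $250.
VCG payment = (others' best without Ghosh) − (others' welfare with Ghosh) = 250 − 232 = $18.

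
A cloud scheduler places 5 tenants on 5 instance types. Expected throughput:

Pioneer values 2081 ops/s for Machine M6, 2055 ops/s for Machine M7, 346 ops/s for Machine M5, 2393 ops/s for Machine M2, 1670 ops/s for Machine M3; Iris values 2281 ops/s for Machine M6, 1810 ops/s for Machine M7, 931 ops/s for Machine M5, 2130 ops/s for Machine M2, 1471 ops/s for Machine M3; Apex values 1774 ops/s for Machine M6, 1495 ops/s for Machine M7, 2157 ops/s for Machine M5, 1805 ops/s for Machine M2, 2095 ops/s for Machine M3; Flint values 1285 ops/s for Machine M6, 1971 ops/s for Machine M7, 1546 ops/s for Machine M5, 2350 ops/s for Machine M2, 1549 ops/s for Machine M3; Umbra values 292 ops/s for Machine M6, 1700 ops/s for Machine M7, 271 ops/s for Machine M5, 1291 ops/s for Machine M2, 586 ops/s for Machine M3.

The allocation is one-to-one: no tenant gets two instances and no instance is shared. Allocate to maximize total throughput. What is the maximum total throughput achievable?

Optimal: Pioneer→Machine M3 (1670 ops/s), Iris→Machine M6 (2281 ops/s), Apex→Machine M5 (2157 ops/s), Flint→Machine M2 (2350 ops/s), Umbra→Machine M7 (1700 ops/s) — total 1670+2281+2157+2350+1700 = 10158 ops/s.

Maximum total: 10158 ops/s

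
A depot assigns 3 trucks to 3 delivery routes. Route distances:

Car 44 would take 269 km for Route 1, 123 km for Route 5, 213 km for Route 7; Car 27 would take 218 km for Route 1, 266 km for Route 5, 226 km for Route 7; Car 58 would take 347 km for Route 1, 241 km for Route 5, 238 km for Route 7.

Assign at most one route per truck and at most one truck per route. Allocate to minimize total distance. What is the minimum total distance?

This is a one-to-one assignment (minimum-cost bipartite matching).
Optimal: Car 44→Route 5 (123 km), Car 27→Route 1 (218 km), Car 58→Route 7 (238 km) — total 123+218+238 = 579 km.
Next-best assignment: Car 44→Route 7, Car 27→Route 1, Car 58→Route 5 = 672 km.
Swapping Car 27↔Car 58 (Car 27→Route 7 226 km, Car 58→Route 1 347 km) adds 117.

Minimum total: 579 km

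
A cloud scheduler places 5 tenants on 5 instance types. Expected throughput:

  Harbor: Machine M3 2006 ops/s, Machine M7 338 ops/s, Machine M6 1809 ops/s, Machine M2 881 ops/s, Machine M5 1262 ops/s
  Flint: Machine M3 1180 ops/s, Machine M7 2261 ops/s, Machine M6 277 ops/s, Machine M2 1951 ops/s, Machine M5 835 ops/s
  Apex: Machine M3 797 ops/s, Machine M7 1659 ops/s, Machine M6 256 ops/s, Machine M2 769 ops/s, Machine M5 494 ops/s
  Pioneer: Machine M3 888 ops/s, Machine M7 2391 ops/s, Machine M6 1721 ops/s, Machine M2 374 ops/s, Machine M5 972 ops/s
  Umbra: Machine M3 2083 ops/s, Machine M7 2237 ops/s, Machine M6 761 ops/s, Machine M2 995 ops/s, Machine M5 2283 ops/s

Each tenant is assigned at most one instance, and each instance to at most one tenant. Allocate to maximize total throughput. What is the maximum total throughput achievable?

Optimal: Harbor→Machine M3 (2006 ops/s), Flint→Machine M2 (1951 ops/s), Apex→Machine M7 (1659 ops/s), Pioneer→Machine M6 (1721 ops/s), Umbra→Machine M5 (2283 ops/s) — total 2006+1951+1659+1721+2283 = 9620 ops/s.
Next-best assignment: Harbor→Machine M6, Flint→Machine M2, Apex→Machine M3, Pioneer→Machine M7, Umbra→Machine M5 = 9231 ops/s.
Swapping Apex↔Flint (Apex→Machine M2 769 ops/s, Flint→Machine M7 2261 ops/s) loses 580.

Max total: 9620 ops/s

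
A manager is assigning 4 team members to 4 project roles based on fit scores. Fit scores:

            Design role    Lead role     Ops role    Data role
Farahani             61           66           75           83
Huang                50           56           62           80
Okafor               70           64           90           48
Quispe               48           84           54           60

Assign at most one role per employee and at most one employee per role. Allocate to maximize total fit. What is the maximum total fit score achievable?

Maximum total: 315 pts

This is a one-to-one assignment (maximum-weight bipartite matching).
Optimal: Farahani→Design role (61 pts), Huang→Data role (80 pts), Okafor→Ops role (90 pts), Quispe→Lead role (84 pts) — total 61+80+90+84 = 315 pts.
Next-best assignment: Farahani→Ops role, Huang→Data role, Okafor→Design role, Quispe→Lead role = 309 pts.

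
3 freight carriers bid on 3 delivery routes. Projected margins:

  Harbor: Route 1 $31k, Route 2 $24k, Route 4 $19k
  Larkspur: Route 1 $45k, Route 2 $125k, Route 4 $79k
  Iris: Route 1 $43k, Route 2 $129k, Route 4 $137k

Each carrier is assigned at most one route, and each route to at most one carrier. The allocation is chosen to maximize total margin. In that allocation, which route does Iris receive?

Iris receives Route 4.

Optimal: Harbor→Route 1 ($31k), Larkspur→Route 2 ($125k), Iris→Route 4 ($137k) — total 31+125+137 = $293k.
Column-greedy (each route in turn goes to its best remaining carrier) gives $193k, worse by 100.
Checked against all permutations: $293k is optimal.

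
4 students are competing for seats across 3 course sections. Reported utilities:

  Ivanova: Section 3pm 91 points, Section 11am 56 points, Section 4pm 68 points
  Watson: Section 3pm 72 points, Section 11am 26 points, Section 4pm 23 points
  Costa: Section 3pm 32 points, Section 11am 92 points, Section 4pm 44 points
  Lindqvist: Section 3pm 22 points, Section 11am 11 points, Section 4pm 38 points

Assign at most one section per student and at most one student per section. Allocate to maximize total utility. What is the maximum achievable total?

Optimal: Watson→Section 3pm (72 points), Costa→Section 11am (92 points), Ivanova→Section 4pm (68 points) — total 72+92+68 = 232 points.
Max-entry greedy (repeatedly take the single best remaining cell) gives 221 points, worse by 11.
Next-best assignment: Ivanova→Section 3pm, Costa→Section 11am, Lindqvist→Section 4pm = 221 points.
Swapping Ivanova↔Costa (Ivanova→Section 11am 56 points, Costa→Section 4pm 44 points) loses 60.
Every other assignment is strictly worse.

Max total: 232 points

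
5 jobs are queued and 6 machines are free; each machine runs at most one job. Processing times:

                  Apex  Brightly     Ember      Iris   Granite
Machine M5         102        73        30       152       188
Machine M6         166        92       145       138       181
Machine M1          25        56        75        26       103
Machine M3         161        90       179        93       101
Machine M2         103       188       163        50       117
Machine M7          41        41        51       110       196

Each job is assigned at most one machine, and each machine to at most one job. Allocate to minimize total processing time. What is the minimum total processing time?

Minimum total: 247 min

This is a one-to-one assignment (minimum-cost bipartite matching).
Optimal: Apex→Machine M1 (25 min), Brightly→Machine M7 (41 min), Ember→Machine M5 (30 min), Iris→Machine M2 (50 min), Granite→Machine M3 (101 min) — total 25+41+30+50+101 = 247 min.
Column-greedy (each machine in turn goes to its cheapest remaining job) gives 357 min, worse by 110.
Next-best assignment: Apex→Machine M7, Brightly→Machine M1, Ember→Machine M5, Iris→Machine M2, Granite→Machine M3 = 278 min.
Swapping Ember↔Brightly (Ember→Machine M7 51 min, Brightly→Machine M5 73 min) adds 53.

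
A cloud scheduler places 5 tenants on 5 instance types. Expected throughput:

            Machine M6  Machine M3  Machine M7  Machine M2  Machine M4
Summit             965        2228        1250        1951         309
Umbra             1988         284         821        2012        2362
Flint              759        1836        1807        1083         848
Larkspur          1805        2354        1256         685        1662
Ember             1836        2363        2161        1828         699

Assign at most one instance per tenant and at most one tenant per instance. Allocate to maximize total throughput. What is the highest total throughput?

Max total: 10310 ops/s

Treat this as an assignment problem: match each tenant to one instance.
Optimal: Summit→Machine M2 (1951 ops/s), Umbra→Machine M4 (2362 ops/s), Flint→Machine M7 (1807 ops/s), Larkspur→Machine M3 (2354 ops/s), Ember→Machine M6 (1836 ops/s) — total 1951+2362+1807+2354+1836 = 10310 ops/s.
Next-best assignment: Summit→Machine M2, Umbra→Machine M4, Flint→Machine M7, Larkspur→Machine M6, Ember→Machine M3 = 10288 ops/s.
No other one-to-one assignment exceeds 10310 ops/s.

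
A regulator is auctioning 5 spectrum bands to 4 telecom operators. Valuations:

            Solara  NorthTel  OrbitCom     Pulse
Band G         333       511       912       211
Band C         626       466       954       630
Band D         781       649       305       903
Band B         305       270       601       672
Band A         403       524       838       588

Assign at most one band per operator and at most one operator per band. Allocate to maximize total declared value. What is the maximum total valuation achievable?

Treat this as an assignment problem: match each operator to one band.
Optimal: Solara→Band C ($626M), NorthTel→Band A ($524M), OrbitCom→Band G ($912M), Pulse→Band D ($903M) — total 626+524+912+903 = $2965M.
Max-entry greedy (repeatedly take the single best remaining cell) gives $2714M, worse by 251.
Swapping OrbitCom↔Pulse (OrbitCom→Band D $305M, Pulse→Band G $211M) loses 1299.

Maximum total: $2965M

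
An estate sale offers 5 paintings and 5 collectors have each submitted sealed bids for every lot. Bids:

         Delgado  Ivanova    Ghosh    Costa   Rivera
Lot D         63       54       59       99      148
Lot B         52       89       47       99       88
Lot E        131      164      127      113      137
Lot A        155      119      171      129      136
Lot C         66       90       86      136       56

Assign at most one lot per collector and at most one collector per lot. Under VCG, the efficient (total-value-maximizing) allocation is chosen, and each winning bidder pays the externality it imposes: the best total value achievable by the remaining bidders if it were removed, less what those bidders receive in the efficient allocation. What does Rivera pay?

Efficient allocation: Delgado→Lot E ($131), Ivanova→Lot B ($89), Ghosh→Lot A ($171), Costa→Lot C ($136), Rivera→Lot D ($148); total welfare W = $675.
Rivera receives Lot D at value $148, so the others get W − 148 = $527.
Without Rivera: best allocation of the remaining 4 bidders over all 5 lots is Delgado→Lot D ($63), Ivanova→Lot E ($164), Ghosh→Lot A ($171), Costa→Lot C ($136), total $534.
VCG payment = (others' best without Rivera) − (others' welfare with Rivera) = 534 − 527 = $7.

Rivera pays $7.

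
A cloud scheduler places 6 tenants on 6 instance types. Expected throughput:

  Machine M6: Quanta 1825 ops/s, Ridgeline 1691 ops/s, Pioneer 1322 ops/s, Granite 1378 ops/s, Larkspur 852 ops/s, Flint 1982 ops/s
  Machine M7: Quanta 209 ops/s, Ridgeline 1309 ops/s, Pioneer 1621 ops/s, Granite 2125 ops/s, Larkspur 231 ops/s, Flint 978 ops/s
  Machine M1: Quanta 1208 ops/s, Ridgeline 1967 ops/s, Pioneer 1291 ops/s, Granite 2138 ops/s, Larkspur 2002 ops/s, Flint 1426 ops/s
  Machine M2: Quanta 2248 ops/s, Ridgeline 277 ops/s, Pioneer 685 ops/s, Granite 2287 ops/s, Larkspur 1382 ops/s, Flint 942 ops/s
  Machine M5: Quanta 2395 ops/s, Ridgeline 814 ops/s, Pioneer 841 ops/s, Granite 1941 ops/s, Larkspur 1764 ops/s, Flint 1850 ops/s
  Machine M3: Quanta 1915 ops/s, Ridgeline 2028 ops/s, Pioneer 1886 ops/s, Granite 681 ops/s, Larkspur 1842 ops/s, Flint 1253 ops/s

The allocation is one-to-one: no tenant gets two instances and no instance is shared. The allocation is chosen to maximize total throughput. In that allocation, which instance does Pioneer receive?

This is the linear assignment problem.
Optimal: Quanta→Machine M5 (2395 ops/s), Ridgeline→Machine M3 (2028 ops/s), Pioneer→Machine M7 (1621 ops/s), Granite→Machine M2 (2287 ops/s), Larkspur→Machine M1 (2002 ops/s), Flint→Machine M6 (1982 ops/s) — total 2395+2028+1621+2287+2002+1982 = 12315 ops/s.
Checked against all permutations: 12315 ops/s is optimal.
Pioneer's own top instance is Machine M3 (1886 ops/s), but forcing Pioneer→Machine M3 and reassigning the rest optimally gives only 11972 ops/s — worse by 343.

Pioneer receives Machine M7.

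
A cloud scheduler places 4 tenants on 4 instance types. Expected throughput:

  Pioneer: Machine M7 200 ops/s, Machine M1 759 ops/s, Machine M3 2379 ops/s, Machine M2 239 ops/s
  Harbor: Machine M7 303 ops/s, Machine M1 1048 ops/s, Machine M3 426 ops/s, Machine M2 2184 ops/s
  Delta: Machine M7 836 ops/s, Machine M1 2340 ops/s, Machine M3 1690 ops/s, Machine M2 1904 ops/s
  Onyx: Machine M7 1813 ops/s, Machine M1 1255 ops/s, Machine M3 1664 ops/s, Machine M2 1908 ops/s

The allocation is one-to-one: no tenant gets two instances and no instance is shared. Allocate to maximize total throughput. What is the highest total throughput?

Optimal: Pioneer→Machine M3 (2379 ops/s), Harbor→Machine M2 (2184 ops/s), Delta→Machine M1 (2340 ops/s), Onyx→Machine M7 (1813 ops/s) — total 2379+2184+2340+1813 = 8716 ops/s.

Maximum total: 8716 ops/s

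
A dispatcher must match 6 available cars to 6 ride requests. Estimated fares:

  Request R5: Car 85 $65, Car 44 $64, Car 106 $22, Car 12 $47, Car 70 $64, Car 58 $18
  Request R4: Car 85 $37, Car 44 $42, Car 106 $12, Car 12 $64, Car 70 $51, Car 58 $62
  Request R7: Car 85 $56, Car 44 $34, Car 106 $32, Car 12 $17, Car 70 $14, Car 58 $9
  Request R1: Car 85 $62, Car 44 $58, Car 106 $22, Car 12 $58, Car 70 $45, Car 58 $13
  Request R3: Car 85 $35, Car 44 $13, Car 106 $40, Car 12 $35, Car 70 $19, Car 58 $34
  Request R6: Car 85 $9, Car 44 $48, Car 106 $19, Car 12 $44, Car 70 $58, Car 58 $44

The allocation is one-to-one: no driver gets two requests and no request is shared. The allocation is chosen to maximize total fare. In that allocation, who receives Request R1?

Treat this as an assignment problem: match each driver to one request.
Optimal: Car 85→Request R7 ($56), Car 44→Request R5 ($64), Car 106→Request R3 ($40), Car 12→Request R1 ($58), Car 70→Request R6 ($58), Car 58→Request R4 ($62) — total 56+64+40+58+58+62 = $338.
Max-entry greedy (repeatedly take the single best remaining cell) gives $294, worse by 44.
Next-best assignment: Car 85→Request R7, Car 44→Request R6, Car 106→Request R3, Car 12→Request R1, Car 70→Request R5, Car 58→Request R4 = $328.
Swapping Car 44↔Car 106 (Car 44→Request R3 $13, Car 106→Request R5 $22) loses 69.
No other one-to-one assignment exceeds $338.
Car 12's own top request is Request R4 ($64), but forcing Car 12→Request R4 and reassigning the rest optimally gives only $326 — worse by 12.

Car 12 receives Request R1.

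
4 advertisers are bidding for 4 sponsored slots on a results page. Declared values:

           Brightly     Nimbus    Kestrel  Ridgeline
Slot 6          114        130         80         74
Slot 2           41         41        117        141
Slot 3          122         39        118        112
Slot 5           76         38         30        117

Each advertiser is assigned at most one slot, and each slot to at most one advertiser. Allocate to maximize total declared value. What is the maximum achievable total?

Optimal: Brightly→Slot 3 ($122), Nimbus→Slot 6 ($130), Kestrel→Slot 2 ($117), Ridgeline→Slot 5 ($117) — total 122+130+117+117 = $486.
Max-entry greedy (repeatedly take the single best remaining cell) gives $423, worse by 63.
Swapping Kestrel↔Nimbus (Kestrel→Slot 6 $80, Nimbus→Slot 2 $41) loses 126.

Maximum total: $486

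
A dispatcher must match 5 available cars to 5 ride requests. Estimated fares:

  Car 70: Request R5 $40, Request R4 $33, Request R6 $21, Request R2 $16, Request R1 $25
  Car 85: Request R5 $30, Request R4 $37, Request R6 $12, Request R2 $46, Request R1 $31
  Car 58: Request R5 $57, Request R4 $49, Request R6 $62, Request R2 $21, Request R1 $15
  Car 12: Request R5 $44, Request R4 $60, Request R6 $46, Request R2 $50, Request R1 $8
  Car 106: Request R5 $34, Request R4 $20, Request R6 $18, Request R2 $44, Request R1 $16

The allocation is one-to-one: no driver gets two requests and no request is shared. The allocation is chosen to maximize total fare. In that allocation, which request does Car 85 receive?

Optimal: Car 70→Request R5 ($40), Car 85→Request R1 ($31), Car 58→Request R6 ($62), Car 12→Request R4 ($60), Car 106→Request R2 ($44) — total 40+31+62+60+44 = $237.
Row-greedy (each driver in turn takes its best remaining request) gives $224, worse by 13.
Next-best assignment: Car 70→Request R1, Car 85→Request R2, Car 58→Request R6, Car 12→Request R4, Car 106→Request R5 = $227.
No other one-to-one assignment exceeds $237.
Car 85's own top request is Request R2 ($46), but forcing Car 85→Request R2 and reassigning the rest optimally gives only $227 — worse by 10.

Car 85 receives Request R1.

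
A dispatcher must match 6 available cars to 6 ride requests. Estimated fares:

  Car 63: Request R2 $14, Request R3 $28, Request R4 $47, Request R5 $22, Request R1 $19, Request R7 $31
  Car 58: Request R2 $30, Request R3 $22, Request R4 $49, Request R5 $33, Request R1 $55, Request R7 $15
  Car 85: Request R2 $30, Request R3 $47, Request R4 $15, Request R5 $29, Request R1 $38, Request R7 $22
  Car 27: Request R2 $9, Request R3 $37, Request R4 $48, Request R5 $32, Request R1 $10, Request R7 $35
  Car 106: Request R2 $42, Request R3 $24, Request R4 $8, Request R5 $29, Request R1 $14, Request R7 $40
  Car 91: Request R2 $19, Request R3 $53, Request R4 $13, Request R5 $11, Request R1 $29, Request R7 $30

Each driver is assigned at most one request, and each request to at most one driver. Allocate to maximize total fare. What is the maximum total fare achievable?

This is a one-to-one assignment (maximum-weight bipartite matching).
Optimal: Car 63→Request R4 ($47), Car 58→Request R1 ($55), Car 85→Request R5 ($29), Car 27→Request R7 ($35), Car 106→Request R2 ($42), Car 91→Request R3 ($53) — total 47+55+29+35+42+53 = $261.
Row-greedy (each driver in turn takes its best remaining request) gives $237, worse by 24.
Swapping Car 63↔Car 58 (Car 63→Request R1 $19, Car 58→Request R4 $49) loses 34.

Max total: $261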